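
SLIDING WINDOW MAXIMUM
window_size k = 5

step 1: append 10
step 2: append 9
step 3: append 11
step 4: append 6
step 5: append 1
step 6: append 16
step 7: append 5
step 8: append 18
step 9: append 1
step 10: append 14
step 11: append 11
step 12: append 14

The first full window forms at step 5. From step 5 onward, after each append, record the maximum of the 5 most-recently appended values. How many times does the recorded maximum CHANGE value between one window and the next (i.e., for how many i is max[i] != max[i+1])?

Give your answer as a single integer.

step 1: append 10 -> window=[10] (not full yet)
step 2: append 9 -> window=[10, 9] (not full yet)
step 3: append 11 -> window=[10, 9, 11] (not full yet)
step 4: append 6 -> window=[10, 9, 11, 6] (not full yet)
step 5: append 1 -> window=[10, 9, 11, 6, 1] -> max=11
step 6: append 16 -> window=[9, 11, 6, 1, 16] -> max=16
step 7: append 5 -> window=[11, 6, 1, 16, 5] -> max=16
step 8: append 18 -> window=[6, 1, 16, 5, 18] -> max=18
step 9: append 1 -> window=[1, 16, 5, 18, 1] -> max=18
step 10: append 14 -> window=[16, 5, 18, 1, 14] -> max=18
step 11: append 11 -> window=[5, 18, 1, 14, 11] -> max=18
step 12: append 14 -> window=[18, 1, 14, 11, 14] -> max=18
Recorded maximums: 11 16 16 18 18 18 18 18
Changes between consecutive maximums: 2

Answer: 2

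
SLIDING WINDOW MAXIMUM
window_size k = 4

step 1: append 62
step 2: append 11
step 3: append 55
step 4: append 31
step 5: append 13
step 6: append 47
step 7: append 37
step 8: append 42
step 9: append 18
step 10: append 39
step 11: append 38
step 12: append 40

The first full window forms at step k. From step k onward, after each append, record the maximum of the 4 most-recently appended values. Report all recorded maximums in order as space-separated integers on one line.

Answer: 62 55 55 47 47 47 42 42 40

Derivation:
step 1: append 62 -> window=[62] (not full yet)
step 2: append 11 -> window=[62, 11] (not full yet)
step 3: append 55 -> window=[62, 11, 55] (not full yet)
step 4: append 31 -> window=[62, 11, 55, 31] -> max=62
step 5: append 13 -> window=[11, 55, 31, 13] -> max=55
step 6: append 47 -> window=[55, 31, 13, 47] -> max=55
step 7: append 37 -> window=[31, 13, 47, 37] -> max=47
step 8: append 42 -> window=[13, 47, 37, 42] -> max=47
step 9: append 18 -> window=[47, 37, 42, 18] -> max=47
step 10: append 39 -> window=[37, 42, 18, 39] -> max=42
step 11: append 38 -> window=[42, 18, 39, 38] -> max=42
step 12: append 40 -> window=[18, 39, 38, 40] -> max=40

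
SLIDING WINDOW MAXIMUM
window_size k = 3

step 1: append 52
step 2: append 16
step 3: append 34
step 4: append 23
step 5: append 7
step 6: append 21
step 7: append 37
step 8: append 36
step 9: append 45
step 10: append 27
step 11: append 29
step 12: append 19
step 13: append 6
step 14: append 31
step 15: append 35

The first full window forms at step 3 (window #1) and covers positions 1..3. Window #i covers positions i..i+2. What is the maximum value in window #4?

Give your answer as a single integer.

step 1: append 52 -> window=[52] (not full yet)
step 2: append 16 -> window=[52, 16] (not full yet)
step 3: append 34 -> window=[52, 16, 34] -> max=52
step 4: append 23 -> window=[16, 34, 23] -> max=34
step 5: append 7 -> window=[34, 23, 7] -> max=34
step 6: append 21 -> window=[23, 7, 21] -> max=23
Window #4 max = 23

Answer: 23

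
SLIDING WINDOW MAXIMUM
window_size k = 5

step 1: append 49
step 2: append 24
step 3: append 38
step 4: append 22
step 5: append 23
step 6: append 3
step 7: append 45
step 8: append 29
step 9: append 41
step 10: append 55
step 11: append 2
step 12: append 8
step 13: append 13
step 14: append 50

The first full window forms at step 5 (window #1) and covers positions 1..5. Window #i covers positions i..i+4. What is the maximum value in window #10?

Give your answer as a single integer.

step 1: append 49 -> window=[49] (not full yet)
step 2: append 24 -> window=[49, 24] (not full yet)
step 3: append 38 -> window=[49, 24, 38] (not full yet)
step 4: append 22 -> window=[49, 24, 38, 22] (not full yet)
step 5: append 23 -> window=[49, 24, 38, 22, 23] -> max=49
step 6: append 3 -> window=[24, 38, 22, 23, 3] -> max=38
step 7: append 45 -> window=[38, 22, 23, 3, 45] -> max=45
step 8: append 29 -> window=[22, 23, 3, 45, 29] -> max=45
step 9: append 41 -> window=[23, 3, 45, 29, 41] -> max=45
step 10: append 55 -> window=[3, 45, 29, 41, 55] -> max=55
step 11: append 2 -> window=[45, 29, 41, 55, 2] -> max=55
step 12: append 8 -> window=[29, 41, 55, 2, 8] -> max=55
step 13: append 13 -> window=[41, 55, 2, 8, 13] -> max=55
step 14: append 50 -> window=[55, 2, 8, 13, 50] -> max=55
Window #10 max = 55

Answer: 55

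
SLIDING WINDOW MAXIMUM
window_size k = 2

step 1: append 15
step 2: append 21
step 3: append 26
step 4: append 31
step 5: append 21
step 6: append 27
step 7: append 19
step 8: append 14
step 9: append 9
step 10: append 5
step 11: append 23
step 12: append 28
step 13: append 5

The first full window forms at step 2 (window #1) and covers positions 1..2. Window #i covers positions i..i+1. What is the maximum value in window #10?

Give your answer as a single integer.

Answer: 23

Derivation:
step 1: append 15 -> window=[15] (not full yet)
step 2: append 21 -> window=[15, 21] -> max=21
step 3: append 26 -> window=[21, 26] -> max=26
step 4: append 31 -> window=[26, 31] -> max=31
step 5: append 21 -> window=[31, 21] -> max=31
step 6: append 27 -> window=[21, 27] -> max=27
step 7: append 19 -> window=[27, 19] -> max=27
step 8: append 14 -> window=[19, 14] -> max=19
step 9: append 9 -> window=[14, 9] -> max=14
step 10: append 5 -> window=[9, 5] -> max=9
step 11: append 23 -> window=[5, 23] -> max=23
Window #10 max = 23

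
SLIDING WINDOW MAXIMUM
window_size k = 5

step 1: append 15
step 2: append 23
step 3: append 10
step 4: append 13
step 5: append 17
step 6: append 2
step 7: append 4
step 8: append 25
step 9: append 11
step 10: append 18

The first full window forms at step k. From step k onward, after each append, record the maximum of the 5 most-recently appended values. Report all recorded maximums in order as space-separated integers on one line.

step 1: append 15 -> window=[15] (not full yet)
step 2: append 23 -> window=[15, 23] (not full yet)
step 3: append 10 -> window=[15, 23, 10] (not full yet)
step 4: append 13 -> window=[15, 23, 10, 13] (not full yet)
step 5: append 17 -> window=[15, 23, 10, 13, 17] -> max=23
step 6: append 2 -> window=[23, 10, 13, 17, 2] -> max=23
step 7: append 4 -> window=[10, 13, 17, 2, 4] -> max=17
step 8: append 25 -> window=[13, 17, 2, 4, 25] -> max=25
step 9: append 11 -> window=[17, 2, 4, 25, 11] -> max=25
step 10: append 18 -> window=[2, 4, 25, 11, 18] -> max=25

Answer: 23 23 17 25 25 25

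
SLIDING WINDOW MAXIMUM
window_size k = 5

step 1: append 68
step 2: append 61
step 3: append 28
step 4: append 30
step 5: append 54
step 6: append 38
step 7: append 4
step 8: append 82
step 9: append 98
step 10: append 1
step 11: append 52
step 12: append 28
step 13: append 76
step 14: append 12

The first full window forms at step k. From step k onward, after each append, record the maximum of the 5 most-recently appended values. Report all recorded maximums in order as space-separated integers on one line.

step 1: append 68 -> window=[68] (not full yet)
step 2: append 61 -> window=[68, 61] (not full yet)
step 3: append 28 -> window=[68, 61, 28] (not full yet)
step 4: append 30 -> window=[68, 61, 28, 30] (not full yet)
step 5: append 54 -> window=[68, 61, 28, 30, 54] -> max=68
step 6: append 38 -> window=[61, 28, 30, 54, 38] -> max=61
step 7: append 4 -> window=[28, 30, 54, 38, 4] -> max=54
step 8: append 82 -> window=[30, 54, 38, 4, 82] -> max=82
step 9: append 98 -> window=[54, 38, 4, 82, 98] -> max=98
step 10: append 1 -> window=[38, 4, 82, 98, 1] -> max=98
step 11: append 52 -> window=[4, 82, 98, 1, 52] -> max=98
step 12: append 28 -> window=[82, 98, 1, 52, 28] -> max=98
step 13: append 76 -> window=[98, 1, 52, 28, 76] -> max=98
step 14: append 12 -> window=[1, 52, 28, 76, 12] -> max=76

Answer: 68 61 54 82 98 98 98 98 98 76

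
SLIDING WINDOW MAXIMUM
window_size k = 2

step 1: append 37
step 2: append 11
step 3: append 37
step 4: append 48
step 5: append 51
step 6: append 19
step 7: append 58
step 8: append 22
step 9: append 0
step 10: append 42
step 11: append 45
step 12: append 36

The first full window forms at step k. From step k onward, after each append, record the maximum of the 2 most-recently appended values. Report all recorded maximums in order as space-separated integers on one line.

step 1: append 37 -> window=[37] (not full yet)
step 2: append 11 -> window=[37, 11] -> max=37
step 3: append 37 -> window=[11, 37] -> max=37
step 4: append 48 -> window=[37, 48] -> max=48
step 5: append 51 -> window=[48, 51] -> max=51
step 6: append 19 -> window=[51, 19] -> max=51
step 7: append 58 -> window=[19, 58] -> max=58
step 8: append 22 -> window=[58, 22] -> max=58
step 9: append 0 -> window=[22, 0] -> max=22
step 10: append 42 -> window=[0, 42] -> max=42
step 11: append 45 -> window=[42, 45] -> max=45
step 12: append 36 -> window=[45, 36] -> max=45

Answer: 37 37 48 51 51 58 58 22 42 45 45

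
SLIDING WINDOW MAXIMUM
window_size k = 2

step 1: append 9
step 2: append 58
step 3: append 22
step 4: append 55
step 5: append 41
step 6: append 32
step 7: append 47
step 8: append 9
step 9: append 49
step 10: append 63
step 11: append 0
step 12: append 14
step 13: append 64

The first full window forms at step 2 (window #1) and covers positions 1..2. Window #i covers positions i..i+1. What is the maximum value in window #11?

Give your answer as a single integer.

step 1: append 9 -> window=[9] (not full yet)
step 2: append 58 -> window=[9, 58] -> max=58
step 3: append 22 -> window=[58, 22] -> max=58
step 4: append 55 -> window=[22, 55] -> max=55
step 5: append 41 -> window=[55, 41] -> max=55
step 6: append 32 -> window=[41, 32] -> max=41
step 7: append 47 -> window=[32, 47] -> max=47
step 8: append 9 -> window=[47, 9] -> max=47
step 9: append 49 -> window=[9, 49] -> max=49
step 10: append 63 -> window=[49, 63] -> max=63
step 11: append 0 -> window=[63, 0] -> max=63
step 12: append 14 -> window=[0, 14] -> max=14
Window #11 max = 14

Answer: 14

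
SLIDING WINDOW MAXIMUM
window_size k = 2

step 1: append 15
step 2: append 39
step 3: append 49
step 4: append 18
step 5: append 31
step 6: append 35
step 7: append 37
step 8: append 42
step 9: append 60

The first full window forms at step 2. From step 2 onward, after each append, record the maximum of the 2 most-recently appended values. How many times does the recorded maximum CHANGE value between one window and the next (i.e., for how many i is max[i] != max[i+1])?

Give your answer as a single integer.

Answer: 6

Derivation:
step 1: append 15 -> window=[15] (not full yet)
step 2: append 39 -> window=[15, 39] -> max=39
step 3: append 49 -> window=[39, 49] -> max=49
step 4: append 18 -> window=[49, 18] -> max=49
step 5: append 31 -> window=[18, 31] -> max=31
step 6: append 35 -> window=[31, 35] -> max=35
step 7: append 37 -> window=[35, 37] -> max=37
step 8: append 42 -> window=[37, 42] -> max=42
step 9: append 60 -> window=[42, 60] -> max=60
Recorded maximums: 39 49 49 31 35 37 42 60
Changes between consecutive maximums: 6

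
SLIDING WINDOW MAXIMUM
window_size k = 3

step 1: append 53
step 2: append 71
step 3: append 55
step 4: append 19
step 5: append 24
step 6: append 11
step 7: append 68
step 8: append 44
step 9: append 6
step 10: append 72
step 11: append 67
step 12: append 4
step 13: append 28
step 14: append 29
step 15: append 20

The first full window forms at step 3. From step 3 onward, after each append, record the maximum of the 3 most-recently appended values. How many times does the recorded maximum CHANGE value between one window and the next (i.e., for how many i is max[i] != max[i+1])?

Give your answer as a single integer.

Answer: 6

Derivation:
step 1: append 53 -> window=[53] (not full yet)
step 2: append 71 -> window=[53, 71] (not full yet)
step 3: append 55 -> window=[53, 71, 55] -> max=71
step 4: append 19 -> window=[71, 55, 19] -> max=71
step 5: append 24 -> window=[55, 19, 24] -> max=55
step 6: append 11 -> window=[19, 24, 11] -> max=24
step 7: append 68 -> window=[24, 11, 68] -> max=68
step 8: append 44 -> window=[11, 68, 44] -> max=68
step 9: append 6 -> window=[68, 44, 6] -> max=68
step 10: append 72 -> window=[44, 6, 72] -> max=72
step 11: append 67 -> window=[6, 72, 67] -> max=72
step 12: append 4 -> window=[72, 67, 4] -> max=72
step 13: append 28 -> window=[67, 4, 28] -> max=67
step 14: append 29 -> window=[4, 28, 29] -> max=29
step 15: append 20 -> window=[28, 29, 20] -> max=29
Recorded maximums: 71 71 55 24 68 68 68 72 72 72 67 29 29
Changes between consecutive maximums: 6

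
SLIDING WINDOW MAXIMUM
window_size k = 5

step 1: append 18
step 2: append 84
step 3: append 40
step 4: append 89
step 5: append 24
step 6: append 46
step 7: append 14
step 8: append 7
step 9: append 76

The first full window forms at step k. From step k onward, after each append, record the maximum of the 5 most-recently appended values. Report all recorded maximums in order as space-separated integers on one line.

step 1: append 18 -> window=[18] (not full yet)
step 2: append 84 -> window=[18, 84] (not full yet)
step 3: append 40 -> window=[18, 84, 40] (not full yet)
step 4: append 89 -> window=[18, 84, 40, 89] (not full yet)
step 5: append 24 -> window=[18, 84, 40, 89, 24] -> max=89
step 6: append 46 -> window=[84, 40, 89, 24, 46] -> max=89
step 7: append 14 -> window=[40, 89, 24, 46, 14] -> max=89
step 8: append 7 -> window=[89, 24, 46, 14, 7] -> max=89
step 9: append 76 -> window=[24, 46, 14, 7, 76] -> max=76

Answer: 89 89 89 89 76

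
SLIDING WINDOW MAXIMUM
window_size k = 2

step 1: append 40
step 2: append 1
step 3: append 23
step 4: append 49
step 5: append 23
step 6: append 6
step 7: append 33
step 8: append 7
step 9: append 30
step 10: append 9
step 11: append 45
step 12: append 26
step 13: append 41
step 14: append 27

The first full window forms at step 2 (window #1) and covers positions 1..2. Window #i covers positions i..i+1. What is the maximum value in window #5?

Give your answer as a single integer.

Answer: 23

Derivation:
step 1: append 40 -> window=[40] (not full yet)
step 2: append 1 -> window=[40, 1] -> max=40
step 3: append 23 -> window=[1, 23] -> max=23
step 4: append 49 -> window=[23, 49] -> max=49
step 5: append 23 -> window=[49, 23] -> max=49
step 6: append 6 -> window=[23, 6] -> max=23
Window #5 max = 23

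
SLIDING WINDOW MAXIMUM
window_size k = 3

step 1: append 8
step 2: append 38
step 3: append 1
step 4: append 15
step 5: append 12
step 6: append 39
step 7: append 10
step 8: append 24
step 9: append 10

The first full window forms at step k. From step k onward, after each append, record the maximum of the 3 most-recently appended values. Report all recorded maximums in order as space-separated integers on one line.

Answer: 38 38 15 39 39 39 24

Derivation:
step 1: append 8 -> window=[8] (not full yet)
step 2: append 38 -> window=[8, 38] (not full yet)
step 3: append 1 -> window=[8, 38, 1] -> max=38
step 4: append 15 -> window=[38, 1, 15] -> max=38
step 5: append 12 -> window=[1, 15, 12] -> max=15
step 6: append 39 -> window=[15, 12, 39] -> max=39
step 7: append 10 -> window=[12, 39, 10] -> max=39
step 8: append 24 -> window=[39, 10, 24] -> max=39
step 9: append 10 -> window=[10, 24, 10] -> max=24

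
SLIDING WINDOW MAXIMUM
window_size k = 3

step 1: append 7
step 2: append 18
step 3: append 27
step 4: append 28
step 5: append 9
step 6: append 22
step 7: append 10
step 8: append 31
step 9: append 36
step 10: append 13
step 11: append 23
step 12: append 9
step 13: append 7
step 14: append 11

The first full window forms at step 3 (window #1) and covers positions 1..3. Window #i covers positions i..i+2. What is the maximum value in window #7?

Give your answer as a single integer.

Answer: 36

Derivation:
step 1: append 7 -> window=[7] (not full yet)
step 2: append 18 -> window=[7, 18] (not full yet)
step 3: append 27 -> window=[7, 18, 27] -> max=27
step 4: append 28 -> window=[18, 27, 28] -> max=28
step 5: append 9 -> window=[27, 28, 9] -> max=28
step 6: append 22 -> window=[28, 9, 22] -> max=28
step 7: append 10 -> window=[9, 22, 10] -> max=22
step 8: append 31 -> window=[22, 10, 31] -> max=31
step 9: append 36 -> window=[10, 31, 36] -> max=36
Window #7 max = 36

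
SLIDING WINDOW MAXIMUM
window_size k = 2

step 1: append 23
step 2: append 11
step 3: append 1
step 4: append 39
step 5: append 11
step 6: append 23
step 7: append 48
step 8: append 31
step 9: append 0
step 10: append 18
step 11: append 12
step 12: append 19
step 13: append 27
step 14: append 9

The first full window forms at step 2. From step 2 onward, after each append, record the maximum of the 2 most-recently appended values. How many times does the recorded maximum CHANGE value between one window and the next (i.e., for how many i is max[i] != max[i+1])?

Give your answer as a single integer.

step 1: append 23 -> window=[23] (not full yet)
step 2: append 11 -> window=[23, 11] -> max=23
step 3: append 1 -> window=[11, 1] -> max=11
step 4: append 39 -> window=[1, 39] -> max=39
step 5: append 11 -> window=[39, 11] -> max=39
step 6: append 23 -> window=[11, 23] -> max=23
step 7: append 48 -> window=[23, 48] -> max=48
step 8: append 31 -> window=[48, 31] -> max=48
step 9: append 0 -> window=[31, 0] -> max=31
step 10: append 18 -> window=[0, 18] -> max=18
step 11: append 12 -> window=[18, 12] -> max=18
step 12: append 19 -> window=[12, 19] -> max=19
step 13: append 27 -> window=[19, 27] -> max=27
step 14: append 9 -> window=[27, 9] -> max=27
Recorded maximums: 23 11 39 39 23 48 48 31 18 18 19 27 27
Changes between consecutive maximums: 8

Answer: 8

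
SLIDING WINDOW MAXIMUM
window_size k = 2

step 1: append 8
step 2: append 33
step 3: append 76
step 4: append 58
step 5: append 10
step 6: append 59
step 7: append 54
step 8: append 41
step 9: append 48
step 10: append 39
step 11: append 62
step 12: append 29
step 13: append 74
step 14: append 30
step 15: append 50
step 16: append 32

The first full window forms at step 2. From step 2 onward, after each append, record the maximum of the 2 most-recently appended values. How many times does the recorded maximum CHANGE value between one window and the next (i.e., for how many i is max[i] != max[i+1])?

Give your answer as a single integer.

step 1: append 8 -> window=[8] (not full yet)
step 2: append 33 -> window=[8, 33] -> max=33
step 3: append 76 -> window=[33, 76] -> max=76
step 4: append 58 -> window=[76, 58] -> max=76
step 5: append 10 -> window=[58, 10] -> max=58
step 6: append 59 -> window=[10, 59] -> max=59
step 7: append 54 -> window=[59, 54] -> max=59
step 8: append 41 -> window=[54, 41] -> max=54
step 9: append 48 -> window=[41, 48] -> max=48
step 10: append 39 -> window=[48, 39] -> max=48
step 11: append 62 -> window=[39, 62] -> max=62
step 12: append 29 -> window=[62, 29] -> max=62
step 13: append 74 -> window=[29, 74] -> max=74
step 14: append 30 -> window=[74, 30] -> max=74
step 15: append 50 -> window=[30, 50] -> max=50
step 16: append 32 -> window=[50, 32] -> max=50
Recorded maximums: 33 76 76 58 59 59 54 48 48 62 62 74 74 50 50
Changes between consecutive maximums: 8

Answer: 8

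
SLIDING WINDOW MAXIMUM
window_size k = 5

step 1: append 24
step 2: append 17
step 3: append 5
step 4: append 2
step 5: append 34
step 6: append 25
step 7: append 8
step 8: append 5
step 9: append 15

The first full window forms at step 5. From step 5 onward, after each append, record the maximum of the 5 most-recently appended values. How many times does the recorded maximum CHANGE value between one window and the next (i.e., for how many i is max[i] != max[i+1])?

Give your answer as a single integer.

Answer: 0

Derivation:
step 1: append 24 -> window=[24] (not full yet)
step 2: append 17 -> window=[24, 17] (not full yet)
step 3: append 5 -> window=[24, 17, 5] (not full yet)
step 4: append 2 -> window=[24, 17, 5, 2] (not full yet)
step 5: append 34 -> window=[24, 17, 5, 2, 34] -> max=34
step 6: append 25 -> window=[17, 5, 2, 34, 25] -> max=34
step 7: append 8 -> window=[5, 2, 34, 25, 8] -> max=34
step 8: append 5 -> window=[2, 34, 25, 8, 5] -> max=34
step 9: append 15 -> window=[34, 25, 8, 5, 15] -> max=34
Recorded maximums: 34 34 34 34 34
Changes between consecutive maximums: 0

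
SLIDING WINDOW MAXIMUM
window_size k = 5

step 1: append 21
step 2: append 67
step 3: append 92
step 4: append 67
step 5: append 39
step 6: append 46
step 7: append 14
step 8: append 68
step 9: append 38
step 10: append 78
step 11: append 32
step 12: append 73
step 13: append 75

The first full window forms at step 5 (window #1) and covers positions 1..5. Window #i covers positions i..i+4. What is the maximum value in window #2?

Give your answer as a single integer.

step 1: append 21 -> window=[21] (not full yet)
step 2: append 67 -> window=[21, 67] (not full yet)
step 3: append 92 -> window=[21, 67, 92] (not full yet)
step 4: append 67 -> window=[21, 67, 92, 67] (not full yet)
step 5: append 39 -> window=[21, 67, 92, 67, 39] -> max=92
step 6: append 46 -> window=[67, 92, 67, 39, 46] -> max=92
Window #2 max = 92

Answer: 92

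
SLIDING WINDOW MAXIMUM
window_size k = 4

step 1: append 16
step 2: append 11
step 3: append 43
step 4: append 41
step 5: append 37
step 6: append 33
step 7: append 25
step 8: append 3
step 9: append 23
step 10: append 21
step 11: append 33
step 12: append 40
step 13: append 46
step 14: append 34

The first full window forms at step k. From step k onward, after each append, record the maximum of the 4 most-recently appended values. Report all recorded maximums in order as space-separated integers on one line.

step 1: append 16 -> window=[16] (not full yet)
step 2: append 11 -> window=[16, 11] (not full yet)
step 3: append 43 -> window=[16, 11, 43] (not full yet)
step 4: append 41 -> window=[16, 11, 43, 41] -> max=43
step 5: append 37 -> window=[11, 43, 41, 37] -> max=43
step 6: append 33 -> window=[43, 41, 37, 33] -> max=43
step 7: append 25 -> window=[41, 37, 33, 25] -> max=41
step 8: append 3 -> window=[37, 33, 25, 3] -> max=37
step 9: append 23 -> window=[33, 25, 3, 23] -> max=33
step 10: append 21 -> window=[25, 3, 23, 21] -> max=25
step 11: append 33 -> window=[3, 23, 21, 33] -> max=33
step 12: append 40 -> window=[23, 21, 33, 40] -> max=40
step 13: append 46 -> window=[21, 33, 40, 46] -> max=46
step 14: append 34 -> window=[33, 40, 46, 34] -> max=46

Answer: 43 43 43 41 37 33 25 33 40 46 46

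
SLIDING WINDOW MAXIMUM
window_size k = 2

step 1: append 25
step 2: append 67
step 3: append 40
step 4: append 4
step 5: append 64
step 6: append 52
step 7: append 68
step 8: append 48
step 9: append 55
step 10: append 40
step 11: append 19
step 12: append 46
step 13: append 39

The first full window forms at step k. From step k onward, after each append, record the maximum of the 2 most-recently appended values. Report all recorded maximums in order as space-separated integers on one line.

Answer: 67 67 40 64 64 68 68 55 55 40 46 46

Derivation:
step 1: append 25 -> window=[25] (not full yet)
step 2: append 67 -> window=[25, 67] -> max=67
step 3: append 40 -> window=[67, 40] -> max=67
step 4: append 4 -> window=[40, 4] -> max=40
step 5: append 64 -> window=[4, 64] -> max=64
step 6: append 52 -> window=[64, 52] -> max=64
step 7: append 68 -> window=[52, 68] -> max=68
step 8: append 48 -> window=[68, 48] -> max=68
step 9: append 55 -> window=[48, 55] -> max=55
step 10: append 40 -> window=[55, 40] -> max=55
step 11: append 19 -> window=[40, 19] -> max=40
step 12: append 46 -> window=[19, 46] -> max=46
step 13: append 39 -> window=[46, 39] -> max=46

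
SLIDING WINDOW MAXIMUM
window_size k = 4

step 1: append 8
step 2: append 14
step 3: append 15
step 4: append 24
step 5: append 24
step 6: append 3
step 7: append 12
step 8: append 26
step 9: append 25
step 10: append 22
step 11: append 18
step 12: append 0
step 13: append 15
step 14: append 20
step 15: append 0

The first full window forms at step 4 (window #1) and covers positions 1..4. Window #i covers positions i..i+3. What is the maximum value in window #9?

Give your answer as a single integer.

step 1: append 8 -> window=[8] (not full yet)
step 2: append 14 -> window=[8, 14] (not full yet)
step 3: append 15 -> window=[8, 14, 15] (not full yet)
step 4: append 24 -> window=[8, 14, 15, 24] -> max=24
step 5: append 24 -> window=[14, 15, 24, 24] -> max=24
step 6: append 3 -> window=[15, 24, 24, 3] -> max=24
step 7: append 12 -> window=[24, 24, 3, 12] -> max=24
step 8: append 26 -> window=[24, 3, 12, 26] -> max=26
step 9: append 25 -> window=[3, 12, 26, 25] -> max=26
step 10: append 22 -> window=[12, 26, 25, 22] -> max=26
step 11: append 18 -> window=[26, 25, 22, 18] -> max=26
step 12: append 0 -> window=[25, 22, 18, 0] -> max=25
Window #9 max = 25

Answer: 25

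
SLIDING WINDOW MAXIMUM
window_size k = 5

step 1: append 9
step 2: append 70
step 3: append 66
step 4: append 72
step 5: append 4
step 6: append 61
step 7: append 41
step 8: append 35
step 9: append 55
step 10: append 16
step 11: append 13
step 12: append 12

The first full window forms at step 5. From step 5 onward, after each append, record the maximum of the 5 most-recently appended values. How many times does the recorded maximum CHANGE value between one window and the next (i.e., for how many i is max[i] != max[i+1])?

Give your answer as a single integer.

step 1: append 9 -> window=[9] (not full yet)
step 2: append 70 -> window=[9, 70] (not full yet)
step 3: append 66 -> window=[9, 70, 66] (not full yet)
step 4: append 72 -> window=[9, 70, 66, 72] (not full yet)
step 5: append 4 -> window=[9, 70, 66, 72, 4] -> max=72
step 6: append 61 -> window=[70, 66, 72, 4, 61] -> max=72
step 7: append 41 -> window=[66, 72, 4, 61, 41] -> max=72
step 8: append 35 -> window=[72, 4, 61, 41, 35] -> max=72
step 9: append 55 -> window=[4, 61, 41, 35, 55] -> max=61
step 10: append 16 -> window=[61, 41, 35, 55, 16] -> max=61
step 11: append 13 -> window=[41, 35, 55, 16, 13] -> max=55
step 12: append 12 -> window=[35, 55, 16, 13, 12] -> max=55
Recorded maximums: 72 72 72 72 61 61 55 55
Changes between consecutive maximums: 2

Answer: 2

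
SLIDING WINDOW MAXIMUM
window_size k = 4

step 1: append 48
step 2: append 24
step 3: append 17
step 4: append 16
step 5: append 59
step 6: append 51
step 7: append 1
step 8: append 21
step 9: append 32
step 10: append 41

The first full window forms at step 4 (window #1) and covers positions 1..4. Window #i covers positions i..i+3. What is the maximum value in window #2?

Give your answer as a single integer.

Answer: 59

Derivation:
step 1: append 48 -> window=[48] (not full yet)
step 2: append 24 -> window=[48, 24] (not full yet)
step 3: append 17 -> window=[48, 24, 17] (not full yet)
step 4: append 16 -> window=[48, 24, 17, 16] -> max=48
step 5: append 59 -> window=[24, 17, 16, 59] -> max=59
Window #2 max = 59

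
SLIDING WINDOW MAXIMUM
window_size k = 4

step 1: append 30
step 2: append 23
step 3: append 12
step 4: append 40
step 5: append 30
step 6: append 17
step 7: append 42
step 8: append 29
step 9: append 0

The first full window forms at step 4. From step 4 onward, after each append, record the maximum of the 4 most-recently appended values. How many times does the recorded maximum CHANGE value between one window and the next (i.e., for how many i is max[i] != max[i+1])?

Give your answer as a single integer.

Answer: 1

Derivation:
step 1: append 30 -> window=[30] (not full yet)
step 2: append 23 -> window=[30, 23] (not full yet)
step 3: append 12 -> window=[30, 23, 12] (not full yet)
step 4: append 40 -> window=[30, 23, 12, 40] -> max=40
step 5: append 30 -> window=[23, 12, 40, 30] -> max=40
step 6: append 17 -> window=[12, 40, 30, 17] -> max=40
step 7: append 42 -> window=[40, 30, 17, 42] -> max=42
step 8: append 29 -> window=[30, 17, 42, 29] -> max=42
step 9: append 0 -> window=[17, 42, 29, 0] -> max=42
Recorded maximums: 40 40 40 42 42 42
Changes between consecutive maximums: 1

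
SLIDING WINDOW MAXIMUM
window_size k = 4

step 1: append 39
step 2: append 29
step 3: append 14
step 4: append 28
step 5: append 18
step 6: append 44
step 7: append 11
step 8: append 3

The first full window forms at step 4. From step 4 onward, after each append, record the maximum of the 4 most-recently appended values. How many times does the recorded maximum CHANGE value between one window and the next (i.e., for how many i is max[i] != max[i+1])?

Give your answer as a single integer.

Answer: 2

Derivation:
step 1: append 39 -> window=[39] (not full yet)
step 2: append 29 -> window=[39, 29] (not full yet)
step 3: append 14 -> window=[39, 29, 14] (not full yet)
step 4: append 28 -> window=[39, 29, 14, 28] -> max=39
step 5: append 18 -> window=[29, 14, 28, 18] -> max=29
step 6: append 44 -> window=[14, 28, 18, 44] -> max=44
step 7: append 11 -> window=[28, 18, 44, 11] -> max=44
step 8: append 3 -> window=[18, 44, 11, 3] -> max=44
Recorded maximums: 39 29 44 44 44
Changes between consecutive maximums: 2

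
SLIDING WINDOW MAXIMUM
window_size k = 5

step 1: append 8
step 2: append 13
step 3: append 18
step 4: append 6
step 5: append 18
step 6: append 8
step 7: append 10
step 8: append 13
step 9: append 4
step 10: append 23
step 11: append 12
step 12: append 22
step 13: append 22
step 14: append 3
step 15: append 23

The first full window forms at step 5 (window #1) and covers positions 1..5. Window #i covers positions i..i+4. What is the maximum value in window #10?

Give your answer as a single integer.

Answer: 23

Derivation:
step 1: append 8 -> window=[8] (not full yet)
step 2: append 13 -> window=[8, 13] (not full yet)
step 3: append 18 -> window=[8, 13, 18] (not full yet)
step 4: append 6 -> window=[8, 13, 18, 6] (not full yet)
step 5: append 18 -> window=[8, 13, 18, 6, 18] -> max=18
step 6: append 8 -> window=[13, 18, 6, 18, 8] -> max=18
step 7: append 10 -> window=[18, 6, 18, 8, 10] -> max=18
step 8: append 13 -> window=[6, 18, 8, 10, 13] -> max=18
step 9: append 4 -> window=[18, 8, 10, 13, 4] -> max=18
step 10: append 23 -> window=[8, 10, 13, 4, 23] -> max=23
step 11: append 12 -> window=[10, 13, 4, 23, 12] -> max=23
step 12: append 22 -> window=[13, 4, 23, 12, 22] -> max=23
step 13: append 22 -> window=[4, 23, 12, 22, 22] -> max=23
step 14: append 3 -> window=[23, 12, 22, 22, 3] -> max=23
Window #10 max = 23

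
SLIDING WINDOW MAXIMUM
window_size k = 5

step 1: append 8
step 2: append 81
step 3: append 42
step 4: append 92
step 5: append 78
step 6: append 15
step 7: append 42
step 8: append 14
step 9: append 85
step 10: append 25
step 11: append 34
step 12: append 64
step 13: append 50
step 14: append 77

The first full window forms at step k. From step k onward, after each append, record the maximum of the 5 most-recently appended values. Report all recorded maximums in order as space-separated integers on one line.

Answer: 92 92 92 92 85 85 85 85 85 77

Derivation:
step 1: append 8 -> window=[8] (not full yet)
step 2: append 81 -> window=[8, 81] (not full yet)
step 3: append 42 -> window=[8, 81, 42] (not full yet)
step 4: append 92 -> window=[8, 81, 42, 92] (not full yet)
step 5: append 78 -> window=[8, 81, 42, 92, 78] -> max=92
step 6: append 15 -> window=[81, 42, 92, 78, 15] -> max=92
step 7: append 42 -> window=[42, 92, 78, 15, 42] -> max=92
step 8: append 14 -> window=[92, 78, 15, 42, 14] -> max=92
step 9: append 85 -> window=[78, 15, 42, 14, 85] -> max=85
step 10: append 25 -> window=[15, 42, 14, 85, 25] -> max=85
step 11: append 34 -> window=[42, 14, 85, 25, 34] -> max=85
step 12: append 64 -> window=[14, 85, 25, 34, 64] -> max=85
step 13: append 50 -> window=[85, 25, 34, 64, 50] -> max=85
step 14: append 77 -> window=[25, 34, 64, 50, 77] -> max=77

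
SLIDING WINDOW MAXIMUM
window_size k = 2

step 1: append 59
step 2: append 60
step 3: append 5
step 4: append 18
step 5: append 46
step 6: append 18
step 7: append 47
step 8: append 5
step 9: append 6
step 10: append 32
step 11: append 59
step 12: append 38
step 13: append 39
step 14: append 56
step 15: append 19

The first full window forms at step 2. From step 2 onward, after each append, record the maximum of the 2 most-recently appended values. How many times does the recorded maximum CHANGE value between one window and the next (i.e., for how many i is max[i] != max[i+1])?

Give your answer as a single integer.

step 1: append 59 -> window=[59] (not full yet)
step 2: append 60 -> window=[59, 60] -> max=60
step 3: append 5 -> window=[60, 5] -> max=60
step 4: append 18 -> window=[5, 18] -> max=18
step 5: append 46 -> window=[18, 46] -> max=46
step 6: append 18 -> window=[46, 18] -> max=46
step 7: append 47 -> window=[18, 47] -> max=47
step 8: append 5 -> window=[47, 5] -> max=47
step 9: append 6 -> window=[5, 6] -> max=6
step 10: append 32 -> window=[6, 32] -> max=32
step 11: append 59 -> window=[32, 59] -> max=59
step 12: append 38 -> window=[59, 38] -> max=59
step 13: append 39 -> window=[38, 39] -> max=39
step 14: append 56 -> window=[39, 56] -> max=56
step 15: append 19 -> window=[56, 19] -> max=56
Recorded maximums: 60 60 18 46 46 47 47 6 32 59 59 39 56 56
Changes between consecutive maximums: 8

Answer: 8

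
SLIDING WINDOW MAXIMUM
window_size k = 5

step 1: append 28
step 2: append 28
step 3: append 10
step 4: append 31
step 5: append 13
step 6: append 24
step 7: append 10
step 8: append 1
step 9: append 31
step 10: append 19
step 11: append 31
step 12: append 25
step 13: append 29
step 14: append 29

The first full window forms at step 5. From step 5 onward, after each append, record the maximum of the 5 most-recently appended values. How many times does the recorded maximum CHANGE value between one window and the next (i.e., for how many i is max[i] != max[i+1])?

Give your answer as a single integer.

Answer: 0

Derivation:
step 1: append 28 -> window=[28] (not full yet)
step 2: append 28 -> window=[28, 28] (not full yet)
step 3: append 10 -> window=[28, 28, 10] (not full yet)
step 4: append 31 -> window=[28, 28, 10, 31] (not full yet)
step 5: append 13 -> window=[28, 28, 10, 31, 13] -> max=31
step 6: append 24 -> window=[28, 10, 31, 13, 24] -> max=31
step 7: append 10 -> window=[10, 31, 13, 24, 10] -> max=31
step 8: append 1 -> window=[31, 13, 24, 10, 1] -> max=31
step 9: append 31 -> window=[13, 24, 10, 1, 31] -> max=31
step 10: append 19 -> window=[24, 10, 1, 31, 19] -> max=31
step 11: append 31 -> window=[10, 1, 31, 19, 31] -> max=31
step 12: append 25 -> window=[1, 31, 19, 31, 25] -> max=31
step 13: append 29 -> window=[31, 19, 31, 25, 29] -> max=31
step 14: append 29 -> window=[19, 31, 25, 29, 29] -> max=31
Recorded maximums: 31 31 31 31 31 31 31 31 31 31
Changes between consecutive maximums: 0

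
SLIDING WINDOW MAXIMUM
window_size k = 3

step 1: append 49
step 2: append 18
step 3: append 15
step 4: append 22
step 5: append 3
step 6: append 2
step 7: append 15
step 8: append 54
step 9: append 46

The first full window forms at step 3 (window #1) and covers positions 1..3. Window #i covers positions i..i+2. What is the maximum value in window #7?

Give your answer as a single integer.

step 1: append 49 -> window=[49] (not full yet)
step 2: append 18 -> window=[49, 18] (not full yet)
step 3: append 15 -> window=[49, 18, 15] -> max=49
step 4: append 22 -> window=[18, 15, 22] -> max=22
step 5: append 3 -> window=[15, 22, 3] -> max=22
step 6: append 2 -> window=[22, 3, 2] -> max=22
step 7: append 15 -> window=[3, 2, 15] -> max=15
step 8: append 54 -> window=[2, 15, 54] -> max=54
step 9: append 46 -> window=[15, 54, 46] -> max=54
Window #7 max = 54

Answer: 54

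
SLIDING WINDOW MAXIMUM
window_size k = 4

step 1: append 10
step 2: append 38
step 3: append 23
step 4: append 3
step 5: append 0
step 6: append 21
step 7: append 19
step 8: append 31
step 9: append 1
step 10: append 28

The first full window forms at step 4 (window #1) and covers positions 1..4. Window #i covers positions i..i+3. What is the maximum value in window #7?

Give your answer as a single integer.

Answer: 31

Derivation:
step 1: append 10 -> window=[10] (not full yet)
step 2: append 38 -> window=[10, 38] (not full yet)
step 3: append 23 -> window=[10, 38, 23] (not full yet)
step 4: append 3 -> window=[10, 38, 23, 3] -> max=38
step 5: append 0 -> window=[38, 23, 3, 0] -> max=38
step 6: append 21 -> window=[23, 3, 0, 21] -> max=23
step 7: append 19 -> window=[3, 0, 21, 19] -> max=21
step 8: append 31 -> window=[0, 21, 19, 31] -> max=31
step 9: append 1 -> window=[21, 19, 31, 1] -> max=31
step 10: append 28 -> window=[19, 31, 1, 28] -> max=31
Window #7 max = 31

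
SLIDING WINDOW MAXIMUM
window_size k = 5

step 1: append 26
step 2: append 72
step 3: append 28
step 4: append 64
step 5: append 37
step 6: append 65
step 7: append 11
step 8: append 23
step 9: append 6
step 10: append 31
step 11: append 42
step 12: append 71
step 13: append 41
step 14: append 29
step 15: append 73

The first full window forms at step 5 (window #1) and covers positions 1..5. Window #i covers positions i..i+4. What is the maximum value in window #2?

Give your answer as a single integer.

Answer: 72

Derivation:
step 1: append 26 -> window=[26] (not full yet)
step 2: append 72 -> window=[26, 72] (not full yet)
step 3: append 28 -> window=[26, 72, 28] (not full yet)
step 4: append 64 -> window=[26, 72, 28, 64] (not full yet)
step 5: append 37 -> window=[26, 72, 28, 64, 37] -> max=72
step 6: append 65 -> window=[72, 28, 64, 37, 65] -> max=72
Window #2 max = 72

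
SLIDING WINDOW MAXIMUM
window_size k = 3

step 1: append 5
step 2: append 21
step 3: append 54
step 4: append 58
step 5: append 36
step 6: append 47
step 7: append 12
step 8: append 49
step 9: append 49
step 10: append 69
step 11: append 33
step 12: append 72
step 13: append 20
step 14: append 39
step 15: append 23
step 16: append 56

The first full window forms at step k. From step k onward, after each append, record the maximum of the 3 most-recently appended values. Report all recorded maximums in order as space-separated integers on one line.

step 1: append 5 -> window=[5] (not full yet)
step 2: append 21 -> window=[5, 21] (not full yet)
step 3: append 54 -> window=[5, 21, 54] -> max=54
step 4: append 58 -> window=[21, 54, 58] -> max=58
step 5: append 36 -> window=[54, 58, 36] -> max=58
step 6: append 47 -> window=[58, 36, 47] -> max=58
step 7: append 12 -> window=[36, 47, 12] -> max=47
step 8: append 49 -> window=[47, 12, 49] -> max=49
step 9: append 49 -> window=[12, 49, 49] -> max=49
step 10: append 69 -> window=[49, 49, 69] -> max=69
step 11: append 33 -> window=[49, 69, 33] -> max=69
step 12: append 72 -> window=[69, 33, 72] -> max=72
step 13: append 20 -> window=[33, 72, 20] -> max=72
step 14: append 39 -> window=[72, 20, 39] -> max=72
step 15: append 23 -> window=[20, 39, 23] -> max=39
step 16: append 56 -> window=[39, 23, 56] -> max=56

Answer: 54 58 58 58 47 49 49 69 69 72 72 72 39 56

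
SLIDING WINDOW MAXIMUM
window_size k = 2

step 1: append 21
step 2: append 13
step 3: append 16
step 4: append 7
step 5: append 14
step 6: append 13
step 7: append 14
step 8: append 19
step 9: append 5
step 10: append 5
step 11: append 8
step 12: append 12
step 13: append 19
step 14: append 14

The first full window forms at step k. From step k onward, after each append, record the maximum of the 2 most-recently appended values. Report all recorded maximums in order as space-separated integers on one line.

step 1: append 21 -> window=[21] (not full yet)
step 2: append 13 -> window=[21, 13] -> max=21
step 3: append 16 -> window=[13, 16] -> max=16
step 4: append 7 -> window=[16, 7] -> max=16
step 5: append 14 -> window=[7, 14] -> max=14
step 6: append 13 -> window=[14, 13] -> max=14
step 7: append 14 -> window=[13, 14] -> max=14
step 8: append 19 -> window=[14, 19] -> max=19
step 9: append 5 -> window=[19, 5] -> max=19
step 10: append 5 -> window=[5, 5] -> max=5
step 11: append 8 -> window=[5, 8] -> max=8
step 12: append 12 -> window=[8, 12] -> max=12
step 13: append 19 -> window=[12, 19] -> max=19
step 14: append 14 -> window=[19, 14] -> max=19

Answer: 21 16 16 14 14 14 19 19 5 8 12 19 19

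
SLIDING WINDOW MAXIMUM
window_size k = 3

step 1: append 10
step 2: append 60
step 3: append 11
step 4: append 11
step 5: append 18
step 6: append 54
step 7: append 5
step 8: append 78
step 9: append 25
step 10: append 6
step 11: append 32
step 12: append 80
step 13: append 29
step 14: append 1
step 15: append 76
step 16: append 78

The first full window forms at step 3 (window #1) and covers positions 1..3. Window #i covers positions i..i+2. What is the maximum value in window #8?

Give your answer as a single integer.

Answer: 78

Derivation:
step 1: append 10 -> window=[10] (not full yet)
step 2: append 60 -> window=[10, 60] (not full yet)
step 3: append 11 -> window=[10, 60, 11] -> max=60
step 4: append 11 -> window=[60, 11, 11] -> max=60
step 5: append 18 -> window=[11, 11, 18] -> max=18
step 6: append 54 -> window=[11, 18, 54] -> max=54
step 7: append 5 -> window=[18, 54, 5] -> max=54
step 8: append 78 -> window=[54, 5, 78] -> max=78
step 9: append 25 -> window=[5, 78, 25] -> max=78
step 10: append 6 -> window=[78, 25, 6] -> max=78
Window #8 max = 78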